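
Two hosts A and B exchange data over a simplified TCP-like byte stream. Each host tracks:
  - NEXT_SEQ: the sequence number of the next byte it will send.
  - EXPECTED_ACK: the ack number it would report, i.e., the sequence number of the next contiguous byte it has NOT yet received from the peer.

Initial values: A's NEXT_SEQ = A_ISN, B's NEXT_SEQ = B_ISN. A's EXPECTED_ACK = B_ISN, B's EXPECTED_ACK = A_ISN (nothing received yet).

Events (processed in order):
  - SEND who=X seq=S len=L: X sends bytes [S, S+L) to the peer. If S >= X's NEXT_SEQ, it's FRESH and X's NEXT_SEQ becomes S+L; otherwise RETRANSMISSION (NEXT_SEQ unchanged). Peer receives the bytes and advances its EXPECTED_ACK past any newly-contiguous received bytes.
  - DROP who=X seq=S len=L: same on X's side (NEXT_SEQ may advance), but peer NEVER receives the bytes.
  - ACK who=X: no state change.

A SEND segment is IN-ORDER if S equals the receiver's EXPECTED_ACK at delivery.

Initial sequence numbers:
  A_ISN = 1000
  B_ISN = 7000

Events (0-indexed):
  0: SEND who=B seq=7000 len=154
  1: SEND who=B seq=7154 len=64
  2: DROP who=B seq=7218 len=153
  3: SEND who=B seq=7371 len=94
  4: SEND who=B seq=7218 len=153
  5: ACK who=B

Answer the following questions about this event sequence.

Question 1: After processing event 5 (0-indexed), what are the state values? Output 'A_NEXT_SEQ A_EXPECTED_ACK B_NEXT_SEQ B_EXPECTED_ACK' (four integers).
After event 0: A_seq=1000 A_ack=7154 B_seq=7154 B_ack=1000
After event 1: A_seq=1000 A_ack=7218 B_seq=7218 B_ack=1000
After event 2: A_seq=1000 A_ack=7218 B_seq=7371 B_ack=1000
After event 3: A_seq=1000 A_ack=7218 B_seq=7465 B_ack=1000
After event 4: A_seq=1000 A_ack=7465 B_seq=7465 B_ack=1000
After event 5: A_seq=1000 A_ack=7465 B_seq=7465 B_ack=1000

1000 7465 7465 1000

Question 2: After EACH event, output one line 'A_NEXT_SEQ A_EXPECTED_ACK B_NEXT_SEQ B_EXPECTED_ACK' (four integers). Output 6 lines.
1000 7154 7154 1000
1000 7218 7218 1000
1000 7218 7371 1000
1000 7218 7465 1000
1000 7465 7465 1000
1000 7465 7465 1000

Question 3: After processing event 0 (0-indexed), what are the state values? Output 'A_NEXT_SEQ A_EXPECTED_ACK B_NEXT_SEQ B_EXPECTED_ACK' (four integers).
After event 0: A_seq=1000 A_ack=7154 B_seq=7154 B_ack=1000

1000 7154 7154 1000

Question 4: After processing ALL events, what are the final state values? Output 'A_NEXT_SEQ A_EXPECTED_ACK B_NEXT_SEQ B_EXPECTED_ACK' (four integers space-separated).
After event 0: A_seq=1000 A_ack=7154 B_seq=7154 B_ack=1000
After event 1: A_seq=1000 A_ack=7218 B_seq=7218 B_ack=1000
After event 2: A_seq=1000 A_ack=7218 B_seq=7371 B_ack=1000
After event 3: A_seq=1000 A_ack=7218 B_seq=7465 B_ack=1000
After event 4: A_seq=1000 A_ack=7465 B_seq=7465 B_ack=1000
After event 5: A_seq=1000 A_ack=7465 B_seq=7465 B_ack=1000

Answer: 1000 7465 7465 1000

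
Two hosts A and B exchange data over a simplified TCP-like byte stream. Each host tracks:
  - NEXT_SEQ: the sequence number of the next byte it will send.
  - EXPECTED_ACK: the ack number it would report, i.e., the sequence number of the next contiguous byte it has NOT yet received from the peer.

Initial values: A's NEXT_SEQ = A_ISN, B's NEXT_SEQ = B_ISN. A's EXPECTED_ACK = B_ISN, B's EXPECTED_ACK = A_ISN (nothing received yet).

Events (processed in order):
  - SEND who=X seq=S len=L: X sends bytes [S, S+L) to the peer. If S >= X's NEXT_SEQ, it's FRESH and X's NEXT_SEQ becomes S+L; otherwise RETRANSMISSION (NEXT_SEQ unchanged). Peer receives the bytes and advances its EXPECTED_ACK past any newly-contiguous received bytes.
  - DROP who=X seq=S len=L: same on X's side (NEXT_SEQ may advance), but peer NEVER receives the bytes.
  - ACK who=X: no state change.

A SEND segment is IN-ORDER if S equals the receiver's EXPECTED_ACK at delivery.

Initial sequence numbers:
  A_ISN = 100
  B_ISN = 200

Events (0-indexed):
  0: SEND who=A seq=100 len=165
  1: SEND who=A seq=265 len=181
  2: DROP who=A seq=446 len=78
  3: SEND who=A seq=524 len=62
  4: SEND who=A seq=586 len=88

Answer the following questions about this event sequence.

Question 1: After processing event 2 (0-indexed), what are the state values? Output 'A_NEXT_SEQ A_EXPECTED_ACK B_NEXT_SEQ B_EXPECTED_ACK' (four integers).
After event 0: A_seq=265 A_ack=200 B_seq=200 B_ack=265
After event 1: A_seq=446 A_ack=200 B_seq=200 B_ack=446
After event 2: A_seq=524 A_ack=200 B_seq=200 B_ack=446

524 200 200 446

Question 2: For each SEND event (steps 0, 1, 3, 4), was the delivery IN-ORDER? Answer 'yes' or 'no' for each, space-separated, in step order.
Answer: yes yes no no

Derivation:
Step 0: SEND seq=100 -> in-order
Step 1: SEND seq=265 -> in-order
Step 3: SEND seq=524 -> out-of-order
Step 4: SEND seq=586 -> out-of-order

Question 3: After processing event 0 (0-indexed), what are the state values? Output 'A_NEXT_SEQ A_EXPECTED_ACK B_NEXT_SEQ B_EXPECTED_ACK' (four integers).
After event 0: A_seq=265 A_ack=200 B_seq=200 B_ack=265

265 200 200 265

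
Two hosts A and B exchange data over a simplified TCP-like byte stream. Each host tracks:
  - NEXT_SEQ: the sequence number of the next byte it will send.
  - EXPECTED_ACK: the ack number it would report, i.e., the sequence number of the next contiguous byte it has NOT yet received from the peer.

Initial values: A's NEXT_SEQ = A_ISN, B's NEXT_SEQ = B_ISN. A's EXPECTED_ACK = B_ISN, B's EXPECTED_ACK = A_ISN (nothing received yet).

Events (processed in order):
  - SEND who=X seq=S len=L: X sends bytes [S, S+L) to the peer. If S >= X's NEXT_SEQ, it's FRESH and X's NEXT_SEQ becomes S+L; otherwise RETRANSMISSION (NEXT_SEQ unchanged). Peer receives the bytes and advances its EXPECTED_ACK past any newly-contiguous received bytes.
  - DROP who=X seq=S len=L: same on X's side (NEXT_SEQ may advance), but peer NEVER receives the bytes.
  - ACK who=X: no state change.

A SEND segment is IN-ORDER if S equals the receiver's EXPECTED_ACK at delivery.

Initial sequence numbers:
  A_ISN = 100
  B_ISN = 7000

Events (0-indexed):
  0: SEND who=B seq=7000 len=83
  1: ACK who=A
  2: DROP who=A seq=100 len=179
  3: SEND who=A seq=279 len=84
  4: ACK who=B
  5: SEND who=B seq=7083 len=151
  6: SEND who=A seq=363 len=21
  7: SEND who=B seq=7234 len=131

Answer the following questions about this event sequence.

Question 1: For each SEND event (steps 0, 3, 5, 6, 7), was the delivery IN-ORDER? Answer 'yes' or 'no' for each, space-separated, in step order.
Step 0: SEND seq=7000 -> in-order
Step 3: SEND seq=279 -> out-of-order
Step 5: SEND seq=7083 -> in-order
Step 6: SEND seq=363 -> out-of-order
Step 7: SEND seq=7234 -> in-order

Answer: yes no yes no yes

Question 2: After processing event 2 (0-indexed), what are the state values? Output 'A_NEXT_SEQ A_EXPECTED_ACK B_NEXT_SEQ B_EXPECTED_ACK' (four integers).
After event 0: A_seq=100 A_ack=7083 B_seq=7083 B_ack=100
After event 1: A_seq=100 A_ack=7083 B_seq=7083 B_ack=100
After event 2: A_seq=279 A_ack=7083 B_seq=7083 B_ack=100

279 7083 7083 100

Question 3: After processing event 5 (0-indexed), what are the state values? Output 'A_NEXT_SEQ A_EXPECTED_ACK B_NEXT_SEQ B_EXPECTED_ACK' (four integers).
After event 0: A_seq=100 A_ack=7083 B_seq=7083 B_ack=100
After event 1: A_seq=100 A_ack=7083 B_seq=7083 B_ack=100
After event 2: A_seq=279 A_ack=7083 B_seq=7083 B_ack=100
After event 3: A_seq=363 A_ack=7083 B_seq=7083 B_ack=100
After event 4: A_seq=363 A_ack=7083 B_seq=7083 B_ack=100
After event 5: A_seq=363 A_ack=7234 B_seq=7234 B_ack=100

363 7234 7234 100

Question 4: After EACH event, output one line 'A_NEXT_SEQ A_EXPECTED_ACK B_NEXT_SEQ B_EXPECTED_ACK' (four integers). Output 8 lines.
100 7083 7083 100
100 7083 7083 100
279 7083 7083 100
363 7083 7083 100
363 7083 7083 100
363 7234 7234 100
384 7234 7234 100
384 7365 7365 100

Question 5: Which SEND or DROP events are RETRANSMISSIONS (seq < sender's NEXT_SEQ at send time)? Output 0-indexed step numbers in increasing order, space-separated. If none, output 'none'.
Step 0: SEND seq=7000 -> fresh
Step 2: DROP seq=100 -> fresh
Step 3: SEND seq=279 -> fresh
Step 5: SEND seq=7083 -> fresh
Step 6: SEND seq=363 -> fresh
Step 7: SEND seq=7234 -> fresh

Answer: none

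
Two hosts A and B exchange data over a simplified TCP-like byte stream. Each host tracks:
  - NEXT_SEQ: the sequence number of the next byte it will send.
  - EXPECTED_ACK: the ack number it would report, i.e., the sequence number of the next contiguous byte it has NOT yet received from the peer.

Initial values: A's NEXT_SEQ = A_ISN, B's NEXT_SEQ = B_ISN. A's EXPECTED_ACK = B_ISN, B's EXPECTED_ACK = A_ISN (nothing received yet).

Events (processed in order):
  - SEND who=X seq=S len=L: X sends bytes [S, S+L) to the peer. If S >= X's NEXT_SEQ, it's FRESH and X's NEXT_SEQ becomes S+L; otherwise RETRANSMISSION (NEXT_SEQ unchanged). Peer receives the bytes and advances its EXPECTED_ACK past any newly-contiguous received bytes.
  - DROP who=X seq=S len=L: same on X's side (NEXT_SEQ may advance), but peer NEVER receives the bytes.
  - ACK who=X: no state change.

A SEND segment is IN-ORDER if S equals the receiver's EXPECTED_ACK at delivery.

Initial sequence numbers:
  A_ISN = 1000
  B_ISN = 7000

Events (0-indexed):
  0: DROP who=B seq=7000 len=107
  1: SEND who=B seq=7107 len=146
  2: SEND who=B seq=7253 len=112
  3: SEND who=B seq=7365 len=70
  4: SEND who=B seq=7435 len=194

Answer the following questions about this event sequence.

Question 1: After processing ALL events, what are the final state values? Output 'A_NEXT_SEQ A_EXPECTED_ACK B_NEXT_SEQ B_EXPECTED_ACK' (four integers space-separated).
Answer: 1000 7000 7629 1000

Derivation:
After event 0: A_seq=1000 A_ack=7000 B_seq=7107 B_ack=1000
After event 1: A_seq=1000 A_ack=7000 B_seq=7253 B_ack=1000
After event 2: A_seq=1000 A_ack=7000 B_seq=7365 B_ack=1000
After event 3: A_seq=1000 A_ack=7000 B_seq=7435 B_ack=1000
After event 4: A_seq=1000 A_ack=7000 B_seq=7629 B_ack=1000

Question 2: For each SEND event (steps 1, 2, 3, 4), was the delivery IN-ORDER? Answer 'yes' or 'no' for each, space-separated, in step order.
Answer: no no no no

Derivation:
Step 1: SEND seq=7107 -> out-of-order
Step 2: SEND seq=7253 -> out-of-order
Step 3: SEND seq=7365 -> out-of-order
Step 4: SEND seq=7435 -> out-of-order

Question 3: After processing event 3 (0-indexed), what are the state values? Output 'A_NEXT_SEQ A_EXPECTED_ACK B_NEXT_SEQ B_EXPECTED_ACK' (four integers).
After event 0: A_seq=1000 A_ack=7000 B_seq=7107 B_ack=1000
After event 1: A_seq=1000 A_ack=7000 B_seq=7253 B_ack=1000
After event 2: A_seq=1000 A_ack=7000 B_seq=7365 B_ack=1000
After event 3: A_seq=1000 A_ack=7000 B_seq=7435 B_ack=1000

1000 7000 7435 1000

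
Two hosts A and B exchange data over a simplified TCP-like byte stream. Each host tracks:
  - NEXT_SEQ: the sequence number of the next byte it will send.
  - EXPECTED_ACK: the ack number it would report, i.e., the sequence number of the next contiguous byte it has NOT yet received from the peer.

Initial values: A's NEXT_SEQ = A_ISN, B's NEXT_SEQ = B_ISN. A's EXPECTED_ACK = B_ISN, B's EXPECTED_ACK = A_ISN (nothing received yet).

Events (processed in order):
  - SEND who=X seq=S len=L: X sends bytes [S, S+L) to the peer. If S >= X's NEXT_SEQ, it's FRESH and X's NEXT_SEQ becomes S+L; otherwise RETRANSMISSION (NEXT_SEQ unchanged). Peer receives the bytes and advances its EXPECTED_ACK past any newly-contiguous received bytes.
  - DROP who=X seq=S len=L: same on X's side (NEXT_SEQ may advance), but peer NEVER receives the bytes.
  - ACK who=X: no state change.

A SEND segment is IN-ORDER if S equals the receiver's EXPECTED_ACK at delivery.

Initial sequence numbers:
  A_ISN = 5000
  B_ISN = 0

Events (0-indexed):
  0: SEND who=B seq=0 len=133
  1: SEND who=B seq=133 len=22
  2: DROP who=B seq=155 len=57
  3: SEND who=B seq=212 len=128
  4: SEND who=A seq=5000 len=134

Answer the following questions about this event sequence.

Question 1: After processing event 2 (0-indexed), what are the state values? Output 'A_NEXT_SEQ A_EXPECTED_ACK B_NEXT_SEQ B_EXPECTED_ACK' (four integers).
After event 0: A_seq=5000 A_ack=133 B_seq=133 B_ack=5000
After event 1: A_seq=5000 A_ack=155 B_seq=155 B_ack=5000
After event 2: A_seq=5000 A_ack=155 B_seq=212 B_ack=5000

5000 155 212 5000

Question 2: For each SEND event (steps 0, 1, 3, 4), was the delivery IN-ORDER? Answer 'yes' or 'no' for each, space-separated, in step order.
Step 0: SEND seq=0 -> in-order
Step 1: SEND seq=133 -> in-order
Step 3: SEND seq=212 -> out-of-order
Step 4: SEND seq=5000 -> in-order

Answer: yes yes no yes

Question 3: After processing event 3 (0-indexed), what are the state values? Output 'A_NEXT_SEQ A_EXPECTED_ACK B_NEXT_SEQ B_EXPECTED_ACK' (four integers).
After event 0: A_seq=5000 A_ack=133 B_seq=133 B_ack=5000
After event 1: A_seq=5000 A_ack=155 B_seq=155 B_ack=5000
After event 2: A_seq=5000 A_ack=155 B_seq=212 B_ack=5000
After event 3: A_seq=5000 A_ack=155 B_seq=340 B_ack=5000

5000 155 340 5000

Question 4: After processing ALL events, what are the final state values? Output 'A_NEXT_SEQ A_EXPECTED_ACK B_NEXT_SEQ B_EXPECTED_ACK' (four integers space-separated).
Answer: 5134 155 340 5134

Derivation:
After event 0: A_seq=5000 A_ack=133 B_seq=133 B_ack=5000
After event 1: A_seq=5000 A_ack=155 B_seq=155 B_ack=5000
After event 2: A_seq=5000 A_ack=155 B_seq=212 B_ack=5000
After event 3: A_seq=5000 A_ack=155 B_seq=340 B_ack=5000
After event 4: A_seq=5134 A_ack=155 B_seq=340 B_ack=5134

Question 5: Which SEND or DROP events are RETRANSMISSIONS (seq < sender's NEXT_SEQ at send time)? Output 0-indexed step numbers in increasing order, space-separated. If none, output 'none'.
Step 0: SEND seq=0 -> fresh
Step 1: SEND seq=133 -> fresh
Step 2: DROP seq=155 -> fresh
Step 3: SEND seq=212 -> fresh
Step 4: SEND seq=5000 -> fresh

Answer: none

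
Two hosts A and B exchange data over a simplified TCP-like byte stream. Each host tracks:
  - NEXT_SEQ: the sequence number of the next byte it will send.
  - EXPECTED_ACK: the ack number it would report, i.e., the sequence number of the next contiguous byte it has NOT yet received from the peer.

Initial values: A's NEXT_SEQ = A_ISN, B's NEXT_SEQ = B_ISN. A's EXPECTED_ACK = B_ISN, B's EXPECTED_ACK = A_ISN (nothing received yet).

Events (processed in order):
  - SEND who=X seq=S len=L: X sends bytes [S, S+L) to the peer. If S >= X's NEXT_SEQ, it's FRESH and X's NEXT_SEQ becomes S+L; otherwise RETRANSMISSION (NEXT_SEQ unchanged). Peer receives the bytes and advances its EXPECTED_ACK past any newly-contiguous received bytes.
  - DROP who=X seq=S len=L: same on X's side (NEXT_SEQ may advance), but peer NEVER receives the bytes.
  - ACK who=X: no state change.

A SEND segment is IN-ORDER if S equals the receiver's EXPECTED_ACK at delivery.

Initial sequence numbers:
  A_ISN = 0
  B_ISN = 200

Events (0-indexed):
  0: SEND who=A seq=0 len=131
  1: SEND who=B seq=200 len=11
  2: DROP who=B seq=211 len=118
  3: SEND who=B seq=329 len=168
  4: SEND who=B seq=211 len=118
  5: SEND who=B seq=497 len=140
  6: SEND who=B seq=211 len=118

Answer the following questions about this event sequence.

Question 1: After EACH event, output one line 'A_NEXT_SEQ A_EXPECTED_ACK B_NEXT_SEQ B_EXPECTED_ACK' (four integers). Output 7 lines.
131 200 200 131
131 211 211 131
131 211 329 131
131 211 497 131
131 497 497 131
131 637 637 131
131 637 637 131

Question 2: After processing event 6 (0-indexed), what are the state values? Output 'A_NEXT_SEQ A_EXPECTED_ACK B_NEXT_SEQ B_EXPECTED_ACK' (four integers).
After event 0: A_seq=131 A_ack=200 B_seq=200 B_ack=131
After event 1: A_seq=131 A_ack=211 B_seq=211 B_ack=131
After event 2: A_seq=131 A_ack=211 B_seq=329 B_ack=131
After event 3: A_seq=131 A_ack=211 B_seq=497 B_ack=131
After event 4: A_seq=131 A_ack=497 B_seq=497 B_ack=131
After event 5: A_seq=131 A_ack=637 B_seq=637 B_ack=131
After event 6: A_seq=131 A_ack=637 B_seq=637 B_ack=131

131 637 637 131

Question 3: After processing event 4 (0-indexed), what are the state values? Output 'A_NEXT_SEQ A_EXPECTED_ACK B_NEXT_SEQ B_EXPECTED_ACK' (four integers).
After event 0: A_seq=131 A_ack=200 B_seq=200 B_ack=131
After event 1: A_seq=131 A_ack=211 B_seq=211 B_ack=131
After event 2: A_seq=131 A_ack=211 B_seq=329 B_ack=131
After event 3: A_seq=131 A_ack=211 B_seq=497 B_ack=131
After event 4: A_seq=131 A_ack=497 B_seq=497 B_ack=131

131 497 497 131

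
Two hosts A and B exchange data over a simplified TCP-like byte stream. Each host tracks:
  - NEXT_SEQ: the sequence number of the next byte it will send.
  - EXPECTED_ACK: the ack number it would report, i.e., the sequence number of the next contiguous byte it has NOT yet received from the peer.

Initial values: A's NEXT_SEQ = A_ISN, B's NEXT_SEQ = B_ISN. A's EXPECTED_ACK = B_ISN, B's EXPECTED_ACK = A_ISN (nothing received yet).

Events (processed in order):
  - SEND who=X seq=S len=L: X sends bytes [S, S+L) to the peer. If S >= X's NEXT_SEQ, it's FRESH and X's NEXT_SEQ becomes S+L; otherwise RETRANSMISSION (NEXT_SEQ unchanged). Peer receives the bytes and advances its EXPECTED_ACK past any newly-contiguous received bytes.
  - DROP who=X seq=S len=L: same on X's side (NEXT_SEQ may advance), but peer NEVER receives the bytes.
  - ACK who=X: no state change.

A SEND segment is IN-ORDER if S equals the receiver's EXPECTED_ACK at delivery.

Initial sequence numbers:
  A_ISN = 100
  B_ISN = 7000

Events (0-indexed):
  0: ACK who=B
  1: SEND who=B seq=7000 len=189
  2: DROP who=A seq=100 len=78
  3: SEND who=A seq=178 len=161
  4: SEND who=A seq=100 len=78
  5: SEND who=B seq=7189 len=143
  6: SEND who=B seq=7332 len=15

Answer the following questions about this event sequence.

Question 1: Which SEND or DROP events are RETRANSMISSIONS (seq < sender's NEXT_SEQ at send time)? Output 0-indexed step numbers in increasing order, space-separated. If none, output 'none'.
Step 1: SEND seq=7000 -> fresh
Step 2: DROP seq=100 -> fresh
Step 3: SEND seq=178 -> fresh
Step 4: SEND seq=100 -> retransmit
Step 5: SEND seq=7189 -> fresh
Step 6: SEND seq=7332 -> fresh

Answer: 4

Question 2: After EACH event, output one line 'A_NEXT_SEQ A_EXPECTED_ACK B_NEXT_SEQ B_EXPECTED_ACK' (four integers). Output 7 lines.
100 7000 7000 100
100 7189 7189 100
178 7189 7189 100
339 7189 7189 100
339 7189 7189 339
339 7332 7332 339
339 7347 7347 339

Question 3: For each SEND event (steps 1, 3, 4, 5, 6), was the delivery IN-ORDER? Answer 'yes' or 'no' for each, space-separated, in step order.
Step 1: SEND seq=7000 -> in-order
Step 3: SEND seq=178 -> out-of-order
Step 4: SEND seq=100 -> in-order
Step 5: SEND seq=7189 -> in-order
Step 6: SEND seq=7332 -> in-order

Answer: yes no yes yes yes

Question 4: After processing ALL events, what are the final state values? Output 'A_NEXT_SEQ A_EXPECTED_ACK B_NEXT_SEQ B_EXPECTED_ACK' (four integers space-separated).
Answer: 339 7347 7347 339

Derivation:
After event 0: A_seq=100 A_ack=7000 B_seq=7000 B_ack=100
After event 1: A_seq=100 A_ack=7189 B_seq=7189 B_ack=100
After event 2: A_seq=178 A_ack=7189 B_seq=7189 B_ack=100
After event 3: A_seq=339 A_ack=7189 B_seq=7189 B_ack=100
After event 4: A_seq=339 A_ack=7189 B_seq=7189 B_ack=339
After event 5: A_seq=339 A_ack=7332 B_seq=7332 B_ack=339
After event 6: A_seq=339 A_ack=7347 B_seq=7347 B_ack=339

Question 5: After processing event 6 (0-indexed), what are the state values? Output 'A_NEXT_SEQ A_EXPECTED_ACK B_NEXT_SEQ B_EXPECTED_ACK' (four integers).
After event 0: A_seq=100 A_ack=7000 B_seq=7000 B_ack=100
After event 1: A_seq=100 A_ack=7189 B_seq=7189 B_ack=100
After event 2: A_seq=178 A_ack=7189 B_seq=7189 B_ack=100
After event 3: A_seq=339 A_ack=7189 B_seq=7189 B_ack=100
After event 4: A_seq=339 A_ack=7189 B_seq=7189 B_ack=339
After event 5: A_seq=339 A_ack=7332 B_seq=7332 B_ack=339
After event 6: A_seq=339 A_ack=7347 B_seq=7347 B_ack=339

339 7347 7347 339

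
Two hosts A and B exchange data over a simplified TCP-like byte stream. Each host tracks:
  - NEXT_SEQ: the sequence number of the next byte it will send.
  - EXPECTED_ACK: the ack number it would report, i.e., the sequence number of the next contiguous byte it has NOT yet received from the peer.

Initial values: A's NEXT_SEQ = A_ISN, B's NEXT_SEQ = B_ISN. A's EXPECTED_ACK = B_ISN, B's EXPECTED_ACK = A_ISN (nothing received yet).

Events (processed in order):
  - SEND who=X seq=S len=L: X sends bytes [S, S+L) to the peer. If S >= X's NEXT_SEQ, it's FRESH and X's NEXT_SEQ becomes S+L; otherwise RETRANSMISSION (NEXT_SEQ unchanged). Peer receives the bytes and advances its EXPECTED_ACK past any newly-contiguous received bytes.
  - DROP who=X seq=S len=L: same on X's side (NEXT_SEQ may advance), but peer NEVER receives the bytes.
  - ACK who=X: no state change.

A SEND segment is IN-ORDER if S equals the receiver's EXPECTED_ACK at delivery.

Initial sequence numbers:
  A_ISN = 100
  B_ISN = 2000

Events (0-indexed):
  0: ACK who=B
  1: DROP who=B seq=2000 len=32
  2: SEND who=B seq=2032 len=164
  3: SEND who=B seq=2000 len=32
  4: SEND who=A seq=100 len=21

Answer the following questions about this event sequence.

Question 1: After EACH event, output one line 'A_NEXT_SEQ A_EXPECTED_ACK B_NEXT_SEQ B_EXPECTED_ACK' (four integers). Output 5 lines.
100 2000 2000 100
100 2000 2032 100
100 2000 2196 100
100 2196 2196 100
121 2196 2196 121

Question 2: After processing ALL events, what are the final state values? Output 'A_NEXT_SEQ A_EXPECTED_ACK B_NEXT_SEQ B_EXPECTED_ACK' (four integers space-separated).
Answer: 121 2196 2196 121

Derivation:
After event 0: A_seq=100 A_ack=2000 B_seq=2000 B_ack=100
After event 1: A_seq=100 A_ack=2000 B_seq=2032 B_ack=100
After event 2: A_seq=100 A_ack=2000 B_seq=2196 B_ack=100
After event 3: A_seq=100 A_ack=2196 B_seq=2196 B_ack=100
After event 4: A_seq=121 A_ack=2196 B_seq=2196 B_ack=121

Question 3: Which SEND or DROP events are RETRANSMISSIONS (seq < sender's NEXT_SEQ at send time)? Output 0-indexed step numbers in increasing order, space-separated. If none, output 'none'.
Answer: 3

Derivation:
Step 1: DROP seq=2000 -> fresh
Step 2: SEND seq=2032 -> fresh
Step 3: SEND seq=2000 -> retransmit
Step 4: SEND seq=100 -> fresh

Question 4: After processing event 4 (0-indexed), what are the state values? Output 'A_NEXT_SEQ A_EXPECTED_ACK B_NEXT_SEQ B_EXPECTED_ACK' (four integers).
After event 0: A_seq=100 A_ack=2000 B_seq=2000 B_ack=100
After event 1: A_seq=100 A_ack=2000 B_seq=2032 B_ack=100
After event 2: A_seq=100 A_ack=2000 B_seq=2196 B_ack=100
After event 3: A_seq=100 A_ack=2196 B_seq=2196 B_ack=100
After event 4: A_seq=121 A_ack=2196 B_seq=2196 B_ack=121

121 2196 2196 121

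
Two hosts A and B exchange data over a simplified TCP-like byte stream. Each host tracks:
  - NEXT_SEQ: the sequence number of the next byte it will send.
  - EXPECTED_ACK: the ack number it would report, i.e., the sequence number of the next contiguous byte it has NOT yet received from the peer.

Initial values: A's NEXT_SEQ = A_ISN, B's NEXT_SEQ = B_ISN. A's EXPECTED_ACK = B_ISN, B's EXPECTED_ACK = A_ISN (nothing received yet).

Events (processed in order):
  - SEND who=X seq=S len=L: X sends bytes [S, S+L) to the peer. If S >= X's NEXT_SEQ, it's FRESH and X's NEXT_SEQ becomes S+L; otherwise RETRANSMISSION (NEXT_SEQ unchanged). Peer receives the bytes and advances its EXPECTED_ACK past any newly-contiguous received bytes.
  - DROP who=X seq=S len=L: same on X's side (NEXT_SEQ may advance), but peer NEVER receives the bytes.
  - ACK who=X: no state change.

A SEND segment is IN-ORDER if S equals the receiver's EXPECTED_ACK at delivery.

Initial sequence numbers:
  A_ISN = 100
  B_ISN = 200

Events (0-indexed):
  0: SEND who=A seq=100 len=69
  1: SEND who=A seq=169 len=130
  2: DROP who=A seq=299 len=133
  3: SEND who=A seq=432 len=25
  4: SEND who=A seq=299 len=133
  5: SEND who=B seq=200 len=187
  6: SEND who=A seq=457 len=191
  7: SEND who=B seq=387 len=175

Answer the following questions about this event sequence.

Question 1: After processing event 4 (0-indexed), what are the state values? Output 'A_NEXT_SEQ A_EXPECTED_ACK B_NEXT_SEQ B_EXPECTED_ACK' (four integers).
After event 0: A_seq=169 A_ack=200 B_seq=200 B_ack=169
After event 1: A_seq=299 A_ack=200 B_seq=200 B_ack=299
After event 2: A_seq=432 A_ack=200 B_seq=200 B_ack=299
After event 3: A_seq=457 A_ack=200 B_seq=200 B_ack=299
After event 4: A_seq=457 A_ack=200 B_seq=200 B_ack=457

457 200 200 457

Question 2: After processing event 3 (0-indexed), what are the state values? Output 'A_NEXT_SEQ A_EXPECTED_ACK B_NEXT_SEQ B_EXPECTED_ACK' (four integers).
After event 0: A_seq=169 A_ack=200 B_seq=200 B_ack=169
After event 1: A_seq=299 A_ack=200 B_seq=200 B_ack=299
After event 2: A_seq=432 A_ack=200 B_seq=200 B_ack=299
After event 3: A_seq=457 A_ack=200 B_seq=200 B_ack=299

457 200 200 299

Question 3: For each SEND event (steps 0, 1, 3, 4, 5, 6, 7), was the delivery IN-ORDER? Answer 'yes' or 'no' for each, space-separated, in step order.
Step 0: SEND seq=100 -> in-order
Step 1: SEND seq=169 -> in-order
Step 3: SEND seq=432 -> out-of-order
Step 4: SEND seq=299 -> in-order
Step 5: SEND seq=200 -> in-order
Step 6: SEND seq=457 -> in-order
Step 7: SEND seq=387 -> in-order

Answer: yes yes no yes yes yes yes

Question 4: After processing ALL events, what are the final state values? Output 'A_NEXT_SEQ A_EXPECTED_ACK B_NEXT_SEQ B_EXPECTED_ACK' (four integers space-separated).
After event 0: A_seq=169 A_ack=200 B_seq=200 B_ack=169
After event 1: A_seq=299 A_ack=200 B_seq=200 B_ack=299
After event 2: A_seq=432 A_ack=200 B_seq=200 B_ack=299
After event 3: A_seq=457 A_ack=200 B_seq=200 B_ack=299
After event 4: A_seq=457 A_ack=200 B_seq=200 B_ack=457
After event 5: A_seq=457 A_ack=387 B_seq=387 B_ack=457
After event 6: A_seq=648 A_ack=387 B_seq=387 B_ack=648
After event 7: A_seq=648 A_ack=562 B_seq=562 B_ack=648

Answer: 648 562 562 648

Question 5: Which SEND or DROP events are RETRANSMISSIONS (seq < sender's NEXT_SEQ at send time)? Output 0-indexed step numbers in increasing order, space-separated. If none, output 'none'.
Answer: 4

Derivation:
Step 0: SEND seq=100 -> fresh
Step 1: SEND seq=169 -> fresh
Step 2: DROP seq=299 -> fresh
Step 3: SEND seq=432 -> fresh
Step 4: SEND seq=299 -> retransmit
Step 5: SEND seq=200 -> fresh
Step 6: SEND seq=457 -> fresh
Step 7: SEND seq=387 -> fresh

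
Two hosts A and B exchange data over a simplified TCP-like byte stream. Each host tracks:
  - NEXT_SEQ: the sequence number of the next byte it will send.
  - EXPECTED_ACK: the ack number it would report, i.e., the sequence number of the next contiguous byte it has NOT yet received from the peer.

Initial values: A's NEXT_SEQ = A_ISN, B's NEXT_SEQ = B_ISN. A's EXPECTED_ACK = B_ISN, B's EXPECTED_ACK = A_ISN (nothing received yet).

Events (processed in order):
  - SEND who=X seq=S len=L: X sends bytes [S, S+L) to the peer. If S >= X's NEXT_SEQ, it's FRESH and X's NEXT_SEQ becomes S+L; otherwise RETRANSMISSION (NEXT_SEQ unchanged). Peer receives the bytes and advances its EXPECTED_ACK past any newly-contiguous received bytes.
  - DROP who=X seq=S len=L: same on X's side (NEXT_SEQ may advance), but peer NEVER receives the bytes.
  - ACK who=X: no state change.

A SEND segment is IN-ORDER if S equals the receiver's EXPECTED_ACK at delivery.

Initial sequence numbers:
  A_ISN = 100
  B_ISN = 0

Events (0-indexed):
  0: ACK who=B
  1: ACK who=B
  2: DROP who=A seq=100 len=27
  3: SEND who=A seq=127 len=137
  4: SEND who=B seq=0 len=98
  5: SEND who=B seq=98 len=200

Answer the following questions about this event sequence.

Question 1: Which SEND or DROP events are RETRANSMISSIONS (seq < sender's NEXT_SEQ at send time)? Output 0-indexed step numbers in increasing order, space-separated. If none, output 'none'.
Step 2: DROP seq=100 -> fresh
Step 3: SEND seq=127 -> fresh
Step 4: SEND seq=0 -> fresh
Step 5: SEND seq=98 -> fresh

Answer: none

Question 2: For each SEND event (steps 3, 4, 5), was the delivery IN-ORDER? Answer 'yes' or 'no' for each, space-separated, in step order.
Answer: no yes yes

Derivation:
Step 3: SEND seq=127 -> out-of-order
Step 4: SEND seq=0 -> in-order
Step 5: SEND seq=98 -> in-order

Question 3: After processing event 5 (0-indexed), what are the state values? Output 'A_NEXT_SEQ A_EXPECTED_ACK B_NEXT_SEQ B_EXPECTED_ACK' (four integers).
After event 0: A_seq=100 A_ack=0 B_seq=0 B_ack=100
After event 1: A_seq=100 A_ack=0 B_seq=0 B_ack=100
After event 2: A_seq=127 A_ack=0 B_seq=0 B_ack=100
After event 3: A_seq=264 A_ack=0 B_seq=0 B_ack=100
After event 4: A_seq=264 A_ack=98 B_seq=98 B_ack=100
After event 5: A_seq=264 A_ack=298 B_seq=298 B_ack=100

264 298 298 100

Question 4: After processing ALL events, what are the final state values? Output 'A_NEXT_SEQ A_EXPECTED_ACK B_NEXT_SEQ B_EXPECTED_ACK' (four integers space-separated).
After event 0: A_seq=100 A_ack=0 B_seq=0 B_ack=100
After event 1: A_seq=100 A_ack=0 B_seq=0 B_ack=100
After event 2: A_seq=127 A_ack=0 B_seq=0 B_ack=100
After event 3: A_seq=264 A_ack=0 B_seq=0 B_ack=100
After event 4: A_seq=264 A_ack=98 B_seq=98 B_ack=100
After event 5: A_seq=264 A_ack=298 B_seq=298 B_ack=100

Answer: 264 298 298 100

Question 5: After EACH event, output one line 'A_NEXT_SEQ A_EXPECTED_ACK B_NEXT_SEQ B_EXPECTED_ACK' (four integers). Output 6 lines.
100 0 0 100
100 0 0 100
127 0 0 100
264 0 0 100
264 98 98 100
264 298 298 100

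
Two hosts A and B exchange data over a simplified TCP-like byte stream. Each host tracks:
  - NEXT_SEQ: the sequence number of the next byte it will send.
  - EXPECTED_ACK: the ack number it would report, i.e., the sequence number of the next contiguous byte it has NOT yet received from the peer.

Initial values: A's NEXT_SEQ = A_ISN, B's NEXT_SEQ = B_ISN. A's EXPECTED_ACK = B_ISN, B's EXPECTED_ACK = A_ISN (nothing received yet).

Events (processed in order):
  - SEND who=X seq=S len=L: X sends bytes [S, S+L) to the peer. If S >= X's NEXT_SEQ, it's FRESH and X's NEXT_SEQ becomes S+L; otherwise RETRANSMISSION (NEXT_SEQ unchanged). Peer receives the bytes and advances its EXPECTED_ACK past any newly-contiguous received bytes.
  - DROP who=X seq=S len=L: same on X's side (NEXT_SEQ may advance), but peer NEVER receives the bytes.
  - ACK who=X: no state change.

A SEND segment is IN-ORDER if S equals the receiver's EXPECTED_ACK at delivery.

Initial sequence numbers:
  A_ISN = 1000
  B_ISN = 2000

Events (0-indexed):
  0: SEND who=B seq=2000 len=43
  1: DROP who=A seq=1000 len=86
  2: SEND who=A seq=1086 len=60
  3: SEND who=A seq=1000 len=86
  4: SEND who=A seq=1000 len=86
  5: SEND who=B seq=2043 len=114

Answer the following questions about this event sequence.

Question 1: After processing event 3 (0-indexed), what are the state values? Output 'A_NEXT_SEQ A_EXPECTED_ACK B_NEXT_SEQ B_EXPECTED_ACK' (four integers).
After event 0: A_seq=1000 A_ack=2043 B_seq=2043 B_ack=1000
After event 1: A_seq=1086 A_ack=2043 B_seq=2043 B_ack=1000
After event 2: A_seq=1146 A_ack=2043 B_seq=2043 B_ack=1000
After event 3: A_seq=1146 A_ack=2043 B_seq=2043 B_ack=1146

1146 2043 2043 1146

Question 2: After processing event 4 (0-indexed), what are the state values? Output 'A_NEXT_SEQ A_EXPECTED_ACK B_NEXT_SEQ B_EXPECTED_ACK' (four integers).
After event 0: A_seq=1000 A_ack=2043 B_seq=2043 B_ack=1000
After event 1: A_seq=1086 A_ack=2043 B_seq=2043 B_ack=1000
After event 2: A_seq=1146 A_ack=2043 B_seq=2043 B_ack=1000
After event 3: A_seq=1146 A_ack=2043 B_seq=2043 B_ack=1146
After event 4: A_seq=1146 A_ack=2043 B_seq=2043 B_ack=1146

1146 2043 2043 1146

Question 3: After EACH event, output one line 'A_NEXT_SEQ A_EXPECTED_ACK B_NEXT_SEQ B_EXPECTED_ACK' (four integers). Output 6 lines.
1000 2043 2043 1000
1086 2043 2043 1000
1146 2043 2043 1000
1146 2043 2043 1146
1146 2043 2043 1146
1146 2157 2157 1146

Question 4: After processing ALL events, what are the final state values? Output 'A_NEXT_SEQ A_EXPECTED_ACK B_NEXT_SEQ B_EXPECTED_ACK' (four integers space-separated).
After event 0: A_seq=1000 A_ack=2043 B_seq=2043 B_ack=1000
After event 1: A_seq=1086 A_ack=2043 B_seq=2043 B_ack=1000
After event 2: A_seq=1146 A_ack=2043 B_seq=2043 B_ack=1000
After event 3: A_seq=1146 A_ack=2043 B_seq=2043 B_ack=1146
After event 4: A_seq=1146 A_ack=2043 B_seq=2043 B_ack=1146
After event 5: A_seq=1146 A_ack=2157 B_seq=2157 B_ack=1146

Answer: 1146 2157 2157 1146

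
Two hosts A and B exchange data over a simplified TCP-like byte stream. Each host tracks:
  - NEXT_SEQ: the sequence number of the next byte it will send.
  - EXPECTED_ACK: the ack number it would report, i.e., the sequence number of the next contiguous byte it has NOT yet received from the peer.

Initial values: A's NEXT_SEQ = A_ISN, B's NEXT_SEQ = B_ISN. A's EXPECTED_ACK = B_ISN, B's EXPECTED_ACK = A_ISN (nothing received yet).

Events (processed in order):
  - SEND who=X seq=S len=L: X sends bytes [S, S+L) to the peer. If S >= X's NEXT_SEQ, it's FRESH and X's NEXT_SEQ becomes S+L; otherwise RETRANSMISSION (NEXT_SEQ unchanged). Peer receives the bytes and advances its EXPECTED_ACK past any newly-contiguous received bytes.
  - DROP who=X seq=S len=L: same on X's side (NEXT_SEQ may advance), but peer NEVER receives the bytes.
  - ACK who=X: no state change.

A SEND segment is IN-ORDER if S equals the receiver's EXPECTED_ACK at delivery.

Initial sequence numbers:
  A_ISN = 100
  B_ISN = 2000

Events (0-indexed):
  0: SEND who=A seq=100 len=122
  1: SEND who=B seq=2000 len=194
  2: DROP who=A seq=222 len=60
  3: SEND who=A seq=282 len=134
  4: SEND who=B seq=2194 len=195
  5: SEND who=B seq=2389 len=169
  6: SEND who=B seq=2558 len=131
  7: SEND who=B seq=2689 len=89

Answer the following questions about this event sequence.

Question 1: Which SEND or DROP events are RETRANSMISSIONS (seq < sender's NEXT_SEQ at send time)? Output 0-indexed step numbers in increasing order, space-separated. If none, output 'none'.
Step 0: SEND seq=100 -> fresh
Step 1: SEND seq=2000 -> fresh
Step 2: DROP seq=222 -> fresh
Step 3: SEND seq=282 -> fresh
Step 4: SEND seq=2194 -> fresh
Step 5: SEND seq=2389 -> fresh
Step 6: SEND seq=2558 -> fresh
Step 7: SEND seq=2689 -> fresh

Answer: none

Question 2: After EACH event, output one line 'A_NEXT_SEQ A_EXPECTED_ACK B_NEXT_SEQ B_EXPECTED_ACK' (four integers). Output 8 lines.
222 2000 2000 222
222 2194 2194 222
282 2194 2194 222
416 2194 2194 222
416 2389 2389 222
416 2558 2558 222
416 2689 2689 222
416 2778 2778 222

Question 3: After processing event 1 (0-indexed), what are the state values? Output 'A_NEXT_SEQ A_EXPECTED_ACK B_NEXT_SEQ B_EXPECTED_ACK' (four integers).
After event 0: A_seq=222 A_ack=2000 B_seq=2000 B_ack=222
After event 1: A_seq=222 A_ack=2194 B_seq=2194 B_ack=222

222 2194 2194 222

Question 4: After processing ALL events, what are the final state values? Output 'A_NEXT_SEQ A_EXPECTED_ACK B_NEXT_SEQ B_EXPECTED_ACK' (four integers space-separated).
Answer: 416 2778 2778 222

Derivation:
After event 0: A_seq=222 A_ack=2000 B_seq=2000 B_ack=222
After event 1: A_seq=222 A_ack=2194 B_seq=2194 B_ack=222
After event 2: A_seq=282 A_ack=2194 B_seq=2194 B_ack=222
After event 3: A_seq=416 A_ack=2194 B_seq=2194 B_ack=222
After event 4: A_seq=416 A_ack=2389 B_seq=2389 B_ack=222
After event 5: A_seq=416 A_ack=2558 B_seq=2558 B_ack=222
After event 6: A_seq=416 A_ack=2689 B_seq=2689 B_ack=222
After event 7: A_seq=416 A_ack=2778 B_seq=2778 B_ack=222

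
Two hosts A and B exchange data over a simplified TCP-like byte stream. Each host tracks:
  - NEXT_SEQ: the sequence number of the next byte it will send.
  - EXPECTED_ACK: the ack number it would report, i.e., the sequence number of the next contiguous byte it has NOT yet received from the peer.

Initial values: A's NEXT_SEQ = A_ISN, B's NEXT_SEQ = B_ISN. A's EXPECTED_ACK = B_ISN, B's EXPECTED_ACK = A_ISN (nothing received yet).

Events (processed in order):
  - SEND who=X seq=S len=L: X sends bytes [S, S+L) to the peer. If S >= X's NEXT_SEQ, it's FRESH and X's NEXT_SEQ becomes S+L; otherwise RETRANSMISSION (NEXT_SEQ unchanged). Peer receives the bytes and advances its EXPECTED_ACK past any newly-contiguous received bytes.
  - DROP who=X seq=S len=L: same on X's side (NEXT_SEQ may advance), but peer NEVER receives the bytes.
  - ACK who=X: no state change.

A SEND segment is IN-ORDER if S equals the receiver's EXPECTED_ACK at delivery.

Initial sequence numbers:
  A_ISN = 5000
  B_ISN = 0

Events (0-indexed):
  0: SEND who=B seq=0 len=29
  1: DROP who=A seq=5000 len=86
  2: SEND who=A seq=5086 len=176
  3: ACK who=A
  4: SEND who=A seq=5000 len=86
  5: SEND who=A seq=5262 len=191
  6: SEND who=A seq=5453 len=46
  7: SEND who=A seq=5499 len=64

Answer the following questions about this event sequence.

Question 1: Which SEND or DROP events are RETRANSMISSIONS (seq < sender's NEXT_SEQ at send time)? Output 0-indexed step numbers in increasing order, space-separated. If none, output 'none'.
Answer: 4

Derivation:
Step 0: SEND seq=0 -> fresh
Step 1: DROP seq=5000 -> fresh
Step 2: SEND seq=5086 -> fresh
Step 4: SEND seq=5000 -> retransmit
Step 5: SEND seq=5262 -> fresh
Step 6: SEND seq=5453 -> fresh
Step 7: SEND seq=5499 -> fresh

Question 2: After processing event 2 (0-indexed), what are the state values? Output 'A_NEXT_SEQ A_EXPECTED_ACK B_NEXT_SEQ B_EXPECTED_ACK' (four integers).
After event 0: A_seq=5000 A_ack=29 B_seq=29 B_ack=5000
After event 1: A_seq=5086 A_ack=29 B_seq=29 B_ack=5000
After event 2: A_seq=5262 A_ack=29 B_seq=29 B_ack=5000

5262 29 29 5000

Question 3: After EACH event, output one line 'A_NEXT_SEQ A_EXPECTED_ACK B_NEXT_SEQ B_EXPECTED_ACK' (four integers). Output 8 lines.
5000 29 29 5000
5086 29 29 5000
5262 29 29 5000
5262 29 29 5000
5262 29 29 5262
5453 29 29 5453
5499 29 29 5499
5563 29 29 5563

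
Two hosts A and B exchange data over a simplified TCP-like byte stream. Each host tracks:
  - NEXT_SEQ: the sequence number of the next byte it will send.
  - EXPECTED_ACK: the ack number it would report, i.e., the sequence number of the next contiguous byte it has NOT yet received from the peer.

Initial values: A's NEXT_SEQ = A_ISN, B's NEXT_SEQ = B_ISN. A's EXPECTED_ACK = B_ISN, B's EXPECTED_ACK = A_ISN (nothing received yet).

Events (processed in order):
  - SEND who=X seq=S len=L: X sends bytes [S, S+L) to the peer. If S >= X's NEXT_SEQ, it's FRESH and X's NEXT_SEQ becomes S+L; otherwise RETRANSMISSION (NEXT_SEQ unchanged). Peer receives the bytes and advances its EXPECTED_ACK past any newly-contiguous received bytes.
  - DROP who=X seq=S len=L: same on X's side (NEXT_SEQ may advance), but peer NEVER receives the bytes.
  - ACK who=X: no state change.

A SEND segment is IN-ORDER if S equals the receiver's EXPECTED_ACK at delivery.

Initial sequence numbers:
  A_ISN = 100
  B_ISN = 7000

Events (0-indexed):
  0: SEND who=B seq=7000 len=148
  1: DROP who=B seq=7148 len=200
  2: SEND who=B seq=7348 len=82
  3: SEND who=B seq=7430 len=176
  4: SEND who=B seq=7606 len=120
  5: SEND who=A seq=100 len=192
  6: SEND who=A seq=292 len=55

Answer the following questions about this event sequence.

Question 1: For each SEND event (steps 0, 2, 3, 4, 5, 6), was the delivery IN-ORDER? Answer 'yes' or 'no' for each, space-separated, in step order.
Step 0: SEND seq=7000 -> in-order
Step 2: SEND seq=7348 -> out-of-order
Step 3: SEND seq=7430 -> out-of-order
Step 4: SEND seq=7606 -> out-of-order
Step 5: SEND seq=100 -> in-order
Step 6: SEND seq=292 -> in-order

Answer: yes no no no yes yes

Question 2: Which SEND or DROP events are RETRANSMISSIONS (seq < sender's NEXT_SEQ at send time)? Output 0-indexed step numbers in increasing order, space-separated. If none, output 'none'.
Answer: none

Derivation:
Step 0: SEND seq=7000 -> fresh
Step 1: DROP seq=7148 -> fresh
Step 2: SEND seq=7348 -> fresh
Step 3: SEND seq=7430 -> fresh
Step 4: SEND seq=7606 -> fresh
Step 5: SEND seq=100 -> fresh
Step 6: SEND seq=292 -> fresh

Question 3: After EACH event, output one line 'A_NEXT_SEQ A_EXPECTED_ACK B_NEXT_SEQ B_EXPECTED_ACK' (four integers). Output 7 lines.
100 7148 7148 100
100 7148 7348 100
100 7148 7430 100
100 7148 7606 100
100 7148 7726 100
292 7148 7726 292
347 7148 7726 347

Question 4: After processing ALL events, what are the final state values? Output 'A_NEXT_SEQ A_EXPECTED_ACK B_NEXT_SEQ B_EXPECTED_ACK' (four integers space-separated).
After event 0: A_seq=100 A_ack=7148 B_seq=7148 B_ack=100
After event 1: A_seq=100 A_ack=7148 B_seq=7348 B_ack=100
After event 2: A_seq=100 A_ack=7148 B_seq=7430 B_ack=100
After event 3: A_seq=100 A_ack=7148 B_seq=7606 B_ack=100
After event 4: A_seq=100 A_ack=7148 B_seq=7726 B_ack=100
After event 5: A_seq=292 A_ack=7148 B_seq=7726 B_ack=292
After event 6: A_seq=347 A_ack=7148 B_seq=7726 B_ack=347

Answer: 347 7148 7726 347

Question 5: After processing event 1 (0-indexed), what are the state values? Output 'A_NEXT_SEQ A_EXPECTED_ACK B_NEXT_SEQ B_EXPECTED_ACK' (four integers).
After event 0: A_seq=100 A_ack=7148 B_seq=7148 B_ack=100
After event 1: A_seq=100 A_ack=7148 B_seq=7348 B_ack=100

100 7148 7348 100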